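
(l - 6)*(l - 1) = l^2 - 7*l + 6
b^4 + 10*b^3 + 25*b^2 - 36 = (b - 1)*(b + 2)*(b + 3)*(b + 6)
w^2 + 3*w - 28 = (w - 4)*(w + 7)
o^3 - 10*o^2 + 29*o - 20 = (o - 5)*(o - 4)*(o - 1)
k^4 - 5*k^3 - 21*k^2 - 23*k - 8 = (k - 8)*(k + 1)^3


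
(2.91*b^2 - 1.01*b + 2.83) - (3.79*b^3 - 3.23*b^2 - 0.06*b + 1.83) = -3.79*b^3 + 6.14*b^2 - 0.95*b + 1.0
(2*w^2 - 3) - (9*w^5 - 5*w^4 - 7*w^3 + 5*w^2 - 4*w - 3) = -9*w^5 + 5*w^4 + 7*w^3 - 3*w^2 + 4*w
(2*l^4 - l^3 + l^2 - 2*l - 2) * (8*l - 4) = 16*l^5 - 16*l^4 + 12*l^3 - 20*l^2 - 8*l + 8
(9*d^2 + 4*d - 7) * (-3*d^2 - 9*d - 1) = -27*d^4 - 93*d^3 - 24*d^2 + 59*d + 7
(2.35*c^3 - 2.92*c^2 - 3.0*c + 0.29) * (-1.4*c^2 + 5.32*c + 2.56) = -3.29*c^5 + 16.59*c^4 - 5.3184*c^3 - 23.8412*c^2 - 6.1372*c + 0.7424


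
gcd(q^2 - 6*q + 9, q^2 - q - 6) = q - 3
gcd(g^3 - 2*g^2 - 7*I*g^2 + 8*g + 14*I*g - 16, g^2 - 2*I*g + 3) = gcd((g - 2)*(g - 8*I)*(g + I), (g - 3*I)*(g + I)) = g + I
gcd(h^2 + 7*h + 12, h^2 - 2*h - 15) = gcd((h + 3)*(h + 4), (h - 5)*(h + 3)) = h + 3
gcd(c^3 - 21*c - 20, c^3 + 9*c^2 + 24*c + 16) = c^2 + 5*c + 4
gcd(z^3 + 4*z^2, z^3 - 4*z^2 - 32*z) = z^2 + 4*z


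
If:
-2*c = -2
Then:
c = 1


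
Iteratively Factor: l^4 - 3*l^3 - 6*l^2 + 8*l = (l - 1)*(l^3 - 2*l^2 - 8*l) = l*(l - 1)*(l^2 - 2*l - 8) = l*(l - 4)*(l - 1)*(l + 2)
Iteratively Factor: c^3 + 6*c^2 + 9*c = (c + 3)*(c^2 + 3*c) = (c + 3)^2*(c)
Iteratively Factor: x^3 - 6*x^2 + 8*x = (x - 4)*(x^2 - 2*x) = (x - 4)*(x - 2)*(x)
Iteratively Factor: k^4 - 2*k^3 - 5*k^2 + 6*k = (k - 1)*(k^3 - k^2 - 6*k) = (k - 1)*(k + 2)*(k^2 - 3*k) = (k - 3)*(k - 1)*(k + 2)*(k)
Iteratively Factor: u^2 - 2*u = (u)*(u - 2)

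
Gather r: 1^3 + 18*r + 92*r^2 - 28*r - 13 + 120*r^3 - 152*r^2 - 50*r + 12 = 120*r^3 - 60*r^2 - 60*r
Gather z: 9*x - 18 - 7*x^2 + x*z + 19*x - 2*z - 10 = -7*x^2 + 28*x + z*(x - 2) - 28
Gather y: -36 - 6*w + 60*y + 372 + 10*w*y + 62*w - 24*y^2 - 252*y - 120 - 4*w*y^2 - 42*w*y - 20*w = 36*w + y^2*(-4*w - 24) + y*(-32*w - 192) + 216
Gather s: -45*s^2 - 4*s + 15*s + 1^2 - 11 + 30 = -45*s^2 + 11*s + 20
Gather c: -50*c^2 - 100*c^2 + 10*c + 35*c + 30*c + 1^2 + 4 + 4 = -150*c^2 + 75*c + 9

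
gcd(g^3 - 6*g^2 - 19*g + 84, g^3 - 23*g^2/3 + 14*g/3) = g - 7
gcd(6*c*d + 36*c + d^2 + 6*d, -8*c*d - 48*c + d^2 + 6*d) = d + 6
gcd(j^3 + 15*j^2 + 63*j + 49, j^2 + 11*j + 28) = j + 7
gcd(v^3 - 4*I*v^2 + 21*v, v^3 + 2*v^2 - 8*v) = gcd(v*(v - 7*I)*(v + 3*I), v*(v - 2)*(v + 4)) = v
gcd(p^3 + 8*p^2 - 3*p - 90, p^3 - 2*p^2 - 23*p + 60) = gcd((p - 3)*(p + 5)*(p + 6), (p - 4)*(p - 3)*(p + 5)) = p^2 + 2*p - 15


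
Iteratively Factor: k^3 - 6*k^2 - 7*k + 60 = (k - 5)*(k^2 - k - 12) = (k - 5)*(k + 3)*(k - 4)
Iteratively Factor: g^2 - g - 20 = (g - 5)*(g + 4)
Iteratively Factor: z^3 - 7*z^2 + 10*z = (z)*(z^2 - 7*z + 10) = z*(z - 5)*(z - 2)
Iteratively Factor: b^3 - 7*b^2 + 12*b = (b)*(b^2 - 7*b + 12) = b*(b - 4)*(b - 3)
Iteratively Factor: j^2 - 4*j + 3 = (j - 3)*(j - 1)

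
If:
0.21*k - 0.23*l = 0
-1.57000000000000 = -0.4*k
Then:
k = 3.92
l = 3.58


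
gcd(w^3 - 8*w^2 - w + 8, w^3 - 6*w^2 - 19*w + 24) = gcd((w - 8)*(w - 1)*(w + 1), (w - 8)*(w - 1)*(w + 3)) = w^2 - 9*w + 8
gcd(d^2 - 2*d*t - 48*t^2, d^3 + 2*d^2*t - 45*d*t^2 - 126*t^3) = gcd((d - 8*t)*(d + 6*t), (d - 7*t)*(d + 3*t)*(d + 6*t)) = d + 6*t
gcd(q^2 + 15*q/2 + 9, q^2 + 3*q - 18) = q + 6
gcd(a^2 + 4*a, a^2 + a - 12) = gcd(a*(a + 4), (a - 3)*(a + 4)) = a + 4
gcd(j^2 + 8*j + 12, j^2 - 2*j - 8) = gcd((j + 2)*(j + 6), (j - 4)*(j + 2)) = j + 2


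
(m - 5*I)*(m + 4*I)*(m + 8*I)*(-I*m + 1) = -I*m^4 + 8*m^3 - 21*I*m^2 + 188*m + 160*I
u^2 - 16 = (u - 4)*(u + 4)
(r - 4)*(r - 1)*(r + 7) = r^3 + 2*r^2 - 31*r + 28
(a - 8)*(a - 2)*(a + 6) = a^3 - 4*a^2 - 44*a + 96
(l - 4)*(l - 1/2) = l^2 - 9*l/2 + 2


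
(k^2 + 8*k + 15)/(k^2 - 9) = (k + 5)/(k - 3)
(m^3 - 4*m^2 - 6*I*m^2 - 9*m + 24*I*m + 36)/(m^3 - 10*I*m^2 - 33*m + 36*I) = (m - 4)/(m - 4*I)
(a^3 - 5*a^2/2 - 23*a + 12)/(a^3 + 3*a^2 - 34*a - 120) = (a - 1/2)/(a + 5)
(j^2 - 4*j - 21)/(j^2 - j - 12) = (j - 7)/(j - 4)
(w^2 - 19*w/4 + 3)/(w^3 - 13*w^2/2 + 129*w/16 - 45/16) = 4*(w - 4)/(4*w^2 - 23*w + 15)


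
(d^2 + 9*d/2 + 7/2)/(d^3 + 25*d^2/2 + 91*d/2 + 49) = (d + 1)/(d^2 + 9*d + 14)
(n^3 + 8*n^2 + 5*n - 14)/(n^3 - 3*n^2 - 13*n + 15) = (n^2 + 9*n + 14)/(n^2 - 2*n - 15)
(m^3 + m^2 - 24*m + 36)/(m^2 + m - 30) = (m^2 - 5*m + 6)/(m - 5)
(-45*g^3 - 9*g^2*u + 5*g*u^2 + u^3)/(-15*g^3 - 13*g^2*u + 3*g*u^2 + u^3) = (3*g + u)/(g + u)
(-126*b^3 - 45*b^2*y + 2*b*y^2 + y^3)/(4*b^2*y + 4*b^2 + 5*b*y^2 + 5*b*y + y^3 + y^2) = (-126*b^3 - 45*b^2*y + 2*b*y^2 + y^3)/(4*b^2*y + 4*b^2 + 5*b*y^2 + 5*b*y + y^3 + y^2)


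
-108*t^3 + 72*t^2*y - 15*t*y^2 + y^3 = (-6*t + y)^2*(-3*t + y)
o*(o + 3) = o^2 + 3*o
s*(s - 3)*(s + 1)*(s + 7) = s^4 + 5*s^3 - 17*s^2 - 21*s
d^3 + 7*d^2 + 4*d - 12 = (d - 1)*(d + 2)*(d + 6)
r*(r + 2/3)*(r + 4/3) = r^3 + 2*r^2 + 8*r/9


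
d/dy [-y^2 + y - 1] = 1 - 2*y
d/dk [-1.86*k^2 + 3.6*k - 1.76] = 3.6 - 3.72*k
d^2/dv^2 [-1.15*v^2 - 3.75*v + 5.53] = -2.30000000000000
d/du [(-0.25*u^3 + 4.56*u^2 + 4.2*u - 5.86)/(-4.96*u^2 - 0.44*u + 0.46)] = (1.24*u^4 + 0.219999999999999*u^3 + 18.4806*u^2 - 53.936*u - 0.6464)/(24.6016*u^4 + 4.3648*u^3 - 4.3696*u^2 - 0.4048*u + 0.2116)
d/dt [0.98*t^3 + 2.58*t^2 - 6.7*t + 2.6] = 2.94*t^2 + 5.16*t - 6.7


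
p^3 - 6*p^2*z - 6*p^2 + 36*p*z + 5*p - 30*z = (p - 5)*(p - 1)*(p - 6*z)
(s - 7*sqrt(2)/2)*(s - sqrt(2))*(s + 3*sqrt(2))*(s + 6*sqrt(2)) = s^4 + 9*sqrt(2)*s^3/2 - 38*s^2 - 99*sqrt(2)*s + 252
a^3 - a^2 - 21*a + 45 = (a - 3)^2*(a + 5)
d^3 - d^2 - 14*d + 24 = (d - 3)*(d - 2)*(d + 4)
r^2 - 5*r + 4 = (r - 4)*(r - 1)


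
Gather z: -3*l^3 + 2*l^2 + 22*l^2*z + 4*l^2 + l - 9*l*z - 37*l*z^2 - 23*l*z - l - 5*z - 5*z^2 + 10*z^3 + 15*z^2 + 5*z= -3*l^3 + 6*l^2 + 10*z^3 + z^2*(10 - 37*l) + z*(22*l^2 - 32*l)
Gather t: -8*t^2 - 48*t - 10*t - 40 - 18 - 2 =-8*t^2 - 58*t - 60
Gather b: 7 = 7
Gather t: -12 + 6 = -6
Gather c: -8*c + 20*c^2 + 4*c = 20*c^2 - 4*c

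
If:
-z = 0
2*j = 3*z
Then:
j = 0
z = 0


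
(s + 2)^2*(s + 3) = s^3 + 7*s^2 + 16*s + 12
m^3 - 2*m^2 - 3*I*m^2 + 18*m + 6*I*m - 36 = (m - 2)*(m - 6*I)*(m + 3*I)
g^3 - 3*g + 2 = (g - 1)^2*(g + 2)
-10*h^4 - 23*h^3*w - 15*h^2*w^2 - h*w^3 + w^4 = (-5*h + w)*(h + w)^2*(2*h + w)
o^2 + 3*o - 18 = (o - 3)*(o + 6)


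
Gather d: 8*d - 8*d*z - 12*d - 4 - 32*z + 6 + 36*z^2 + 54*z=d*(-8*z - 4) + 36*z^2 + 22*z + 2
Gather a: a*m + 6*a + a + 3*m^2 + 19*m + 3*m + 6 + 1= a*(m + 7) + 3*m^2 + 22*m + 7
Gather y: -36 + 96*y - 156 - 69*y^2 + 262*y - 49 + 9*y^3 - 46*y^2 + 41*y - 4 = 9*y^3 - 115*y^2 + 399*y - 245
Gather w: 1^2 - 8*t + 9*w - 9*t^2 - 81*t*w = -9*t^2 - 8*t + w*(9 - 81*t) + 1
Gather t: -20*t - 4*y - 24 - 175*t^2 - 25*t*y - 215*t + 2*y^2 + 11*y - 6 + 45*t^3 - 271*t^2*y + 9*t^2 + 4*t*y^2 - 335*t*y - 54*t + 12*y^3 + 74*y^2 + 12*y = 45*t^3 + t^2*(-271*y - 166) + t*(4*y^2 - 360*y - 289) + 12*y^3 + 76*y^2 + 19*y - 30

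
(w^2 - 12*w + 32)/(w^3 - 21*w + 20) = (w - 8)/(w^2 + 4*w - 5)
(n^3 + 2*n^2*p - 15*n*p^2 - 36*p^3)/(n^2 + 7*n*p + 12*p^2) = (n^2 - n*p - 12*p^2)/(n + 4*p)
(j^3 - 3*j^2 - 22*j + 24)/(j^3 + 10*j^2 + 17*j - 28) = (j - 6)/(j + 7)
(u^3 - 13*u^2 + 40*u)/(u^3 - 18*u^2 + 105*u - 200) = u/(u - 5)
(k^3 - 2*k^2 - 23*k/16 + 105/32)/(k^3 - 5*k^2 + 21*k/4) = (2*k^2 - k - 35/8)/(k*(2*k - 7))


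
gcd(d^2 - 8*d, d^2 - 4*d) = d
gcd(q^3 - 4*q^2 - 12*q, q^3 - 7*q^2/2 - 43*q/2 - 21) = q + 2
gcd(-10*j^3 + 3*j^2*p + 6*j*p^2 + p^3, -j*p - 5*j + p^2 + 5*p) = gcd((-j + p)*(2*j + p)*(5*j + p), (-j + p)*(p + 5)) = -j + p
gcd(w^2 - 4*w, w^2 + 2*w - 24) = w - 4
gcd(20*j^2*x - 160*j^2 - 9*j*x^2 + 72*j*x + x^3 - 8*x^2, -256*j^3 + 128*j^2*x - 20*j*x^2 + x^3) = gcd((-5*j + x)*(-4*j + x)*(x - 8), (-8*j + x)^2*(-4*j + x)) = -4*j + x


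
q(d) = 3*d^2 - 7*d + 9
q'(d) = 6*d - 7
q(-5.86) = 153.04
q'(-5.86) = -42.16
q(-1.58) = 27.55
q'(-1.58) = -16.48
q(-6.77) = 193.89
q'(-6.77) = -47.62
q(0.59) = 5.91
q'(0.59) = -3.46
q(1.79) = 6.08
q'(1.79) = 3.74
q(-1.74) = 30.26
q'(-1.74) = -17.44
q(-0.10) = 9.73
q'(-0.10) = -7.60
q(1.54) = 5.33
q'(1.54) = 2.24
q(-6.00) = 159.00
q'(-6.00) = -43.00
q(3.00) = 15.00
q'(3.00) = 11.00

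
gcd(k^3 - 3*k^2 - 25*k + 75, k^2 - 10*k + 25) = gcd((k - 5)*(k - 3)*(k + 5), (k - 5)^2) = k - 5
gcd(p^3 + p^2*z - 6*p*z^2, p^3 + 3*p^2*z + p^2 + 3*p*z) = p^2 + 3*p*z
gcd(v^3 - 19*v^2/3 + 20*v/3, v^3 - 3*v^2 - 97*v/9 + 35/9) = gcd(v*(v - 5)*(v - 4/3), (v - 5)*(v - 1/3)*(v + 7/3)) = v - 5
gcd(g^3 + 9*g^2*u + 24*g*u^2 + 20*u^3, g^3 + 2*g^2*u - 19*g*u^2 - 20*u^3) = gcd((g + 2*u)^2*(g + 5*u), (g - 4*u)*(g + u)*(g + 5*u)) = g + 5*u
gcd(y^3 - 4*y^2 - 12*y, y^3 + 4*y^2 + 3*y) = y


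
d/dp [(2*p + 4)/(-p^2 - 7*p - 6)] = 2*(p^2 + 4*p + 8)/(p^4 + 14*p^3 + 61*p^2 + 84*p + 36)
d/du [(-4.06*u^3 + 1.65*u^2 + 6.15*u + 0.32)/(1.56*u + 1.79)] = (-12.6672*u^3 - 19.2282*u^2 + 5.907*u + 10.5093)/(2.4336*u^2 + 5.5848*u + 3.2041)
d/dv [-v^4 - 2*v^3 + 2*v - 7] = -4*v^3 - 6*v^2 + 2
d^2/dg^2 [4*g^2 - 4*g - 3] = 8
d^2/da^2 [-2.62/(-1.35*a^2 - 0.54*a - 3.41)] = (-9.5499*a^2 - 3.81996*a + 2.62*(2.7*a + 0.54)*(5.4*a + 1.08) - 24.12234)/(1.35*a^2 + 0.54*a + 3.41)^3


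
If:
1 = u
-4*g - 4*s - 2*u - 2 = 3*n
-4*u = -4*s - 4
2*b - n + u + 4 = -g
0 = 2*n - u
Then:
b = -25/16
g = -11/8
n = 1/2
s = 0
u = 1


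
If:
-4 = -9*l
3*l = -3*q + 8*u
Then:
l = 4/9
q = 8*u/3 - 4/9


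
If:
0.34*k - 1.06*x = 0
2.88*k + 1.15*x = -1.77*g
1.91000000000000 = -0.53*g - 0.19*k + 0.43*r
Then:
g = -5.72249916915919*x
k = 3.11764705882353*x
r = 4.44186046511628 - 5.6757479499486*x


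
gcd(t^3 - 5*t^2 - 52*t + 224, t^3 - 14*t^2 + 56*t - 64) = t^2 - 12*t + 32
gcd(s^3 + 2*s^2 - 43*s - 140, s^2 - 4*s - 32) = s + 4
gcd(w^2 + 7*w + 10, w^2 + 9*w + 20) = w + 5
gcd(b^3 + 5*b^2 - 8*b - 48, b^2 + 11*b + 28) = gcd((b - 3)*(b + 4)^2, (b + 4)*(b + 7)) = b + 4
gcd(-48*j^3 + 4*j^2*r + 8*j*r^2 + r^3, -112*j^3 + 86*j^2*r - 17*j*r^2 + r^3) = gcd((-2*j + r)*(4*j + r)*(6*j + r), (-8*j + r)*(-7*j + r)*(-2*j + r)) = -2*j + r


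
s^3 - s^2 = s^2*(s - 1)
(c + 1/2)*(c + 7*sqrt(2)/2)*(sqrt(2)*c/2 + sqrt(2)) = sqrt(2)*c^3/2 + 5*sqrt(2)*c^2/4 + 7*c^2/2 + sqrt(2)*c/2 + 35*c/4 + 7/2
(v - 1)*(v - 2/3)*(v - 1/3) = v^3 - 2*v^2 + 11*v/9 - 2/9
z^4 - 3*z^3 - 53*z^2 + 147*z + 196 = (z - 7)*(z - 4)*(z + 1)*(z + 7)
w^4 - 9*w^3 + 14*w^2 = w^2*(w - 7)*(w - 2)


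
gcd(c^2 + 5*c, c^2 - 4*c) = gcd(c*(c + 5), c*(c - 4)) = c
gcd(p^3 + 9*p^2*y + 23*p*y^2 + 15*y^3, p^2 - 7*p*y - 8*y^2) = p + y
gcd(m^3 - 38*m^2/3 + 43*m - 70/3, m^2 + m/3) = 1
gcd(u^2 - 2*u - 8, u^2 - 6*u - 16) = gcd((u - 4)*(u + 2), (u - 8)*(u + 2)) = u + 2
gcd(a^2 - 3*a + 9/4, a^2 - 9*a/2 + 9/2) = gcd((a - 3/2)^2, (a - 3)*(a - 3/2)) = a - 3/2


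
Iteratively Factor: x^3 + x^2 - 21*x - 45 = (x - 5)*(x^2 + 6*x + 9) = (x - 5)*(x + 3)*(x + 3)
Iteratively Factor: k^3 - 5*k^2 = (k)*(k^2 - 5*k) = k^2*(k - 5)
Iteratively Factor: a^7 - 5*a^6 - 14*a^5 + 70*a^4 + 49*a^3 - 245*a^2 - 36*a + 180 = (a + 2)*(a^6 - 7*a^5 + 70*a^3 - 91*a^2 - 63*a + 90) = (a - 3)*(a + 2)*(a^5 - 4*a^4 - 12*a^3 + 34*a^2 + 11*a - 30) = (a - 3)*(a + 1)*(a + 2)*(a^4 - 5*a^3 - 7*a^2 + 41*a - 30) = (a - 5)*(a - 3)*(a + 1)*(a + 2)*(a^3 - 7*a + 6) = (a - 5)*(a - 3)*(a - 1)*(a + 1)*(a + 2)*(a^2 + a - 6) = (a - 5)*(a - 3)*(a - 1)*(a + 1)*(a + 2)*(a + 3)*(a - 2)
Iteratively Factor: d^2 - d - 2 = (d - 2)*(d + 1)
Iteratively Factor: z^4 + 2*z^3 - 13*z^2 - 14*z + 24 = (z + 2)*(z^3 - 13*z + 12) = (z - 3)*(z + 2)*(z^2 + 3*z - 4) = (z - 3)*(z + 2)*(z + 4)*(z - 1)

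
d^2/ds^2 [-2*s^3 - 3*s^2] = -12*s - 6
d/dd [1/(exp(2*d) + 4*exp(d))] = 2*(-exp(d) - 2)*exp(-d)/(exp(d) + 4)^2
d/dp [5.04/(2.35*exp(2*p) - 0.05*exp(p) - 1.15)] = (0.252 - 23.688*exp(p))*exp(p)/(-2.35*exp(2*p) + 0.05*exp(p) + 1.15)^2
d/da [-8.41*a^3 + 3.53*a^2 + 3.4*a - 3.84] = -25.23*a^2 + 7.06*a + 3.4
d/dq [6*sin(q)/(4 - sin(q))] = 24*cos(q)/(sin(q) - 4)^2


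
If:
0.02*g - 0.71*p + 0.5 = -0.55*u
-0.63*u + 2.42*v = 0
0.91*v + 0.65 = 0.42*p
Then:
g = 29.9404761904762 - 28.718253968254*v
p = 2.16666666666667*v + 1.54761904761905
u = 3.84126984126984*v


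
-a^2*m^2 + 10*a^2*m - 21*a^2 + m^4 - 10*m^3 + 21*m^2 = (-a + m)*(a + m)*(m - 7)*(m - 3)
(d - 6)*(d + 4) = d^2 - 2*d - 24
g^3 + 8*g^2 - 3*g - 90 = (g - 3)*(g + 5)*(g + 6)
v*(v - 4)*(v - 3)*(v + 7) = v^4 - 37*v^2 + 84*v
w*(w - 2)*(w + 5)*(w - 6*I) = w^4 + 3*w^3 - 6*I*w^3 - 10*w^2 - 18*I*w^2 + 60*I*w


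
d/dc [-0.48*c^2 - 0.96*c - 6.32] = -0.96*c - 0.96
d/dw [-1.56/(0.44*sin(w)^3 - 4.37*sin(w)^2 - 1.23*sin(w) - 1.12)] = (2.0592*sin(w)^2 - 13.6344*sin(w) - 1.9188)*cos(w)/(-0.44*sin(w)^3 + 4.37*sin(w)^2 + 1.23*sin(w) + 1.12)^2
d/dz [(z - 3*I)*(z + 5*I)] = 2*z + 2*I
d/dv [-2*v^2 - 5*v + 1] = -4*v - 5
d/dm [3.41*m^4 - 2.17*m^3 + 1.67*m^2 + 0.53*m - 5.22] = 13.64*m^3 - 6.51*m^2 + 3.34*m + 0.53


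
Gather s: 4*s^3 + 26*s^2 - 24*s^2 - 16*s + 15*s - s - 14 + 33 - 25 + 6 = 4*s^3 + 2*s^2 - 2*s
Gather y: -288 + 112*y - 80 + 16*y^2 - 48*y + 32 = 16*y^2 + 64*y - 336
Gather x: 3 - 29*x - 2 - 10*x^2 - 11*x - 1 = -10*x^2 - 40*x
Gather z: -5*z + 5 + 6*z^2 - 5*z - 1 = 6*z^2 - 10*z + 4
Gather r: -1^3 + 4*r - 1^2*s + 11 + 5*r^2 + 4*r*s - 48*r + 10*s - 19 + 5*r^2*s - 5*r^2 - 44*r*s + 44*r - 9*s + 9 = 5*r^2*s - 40*r*s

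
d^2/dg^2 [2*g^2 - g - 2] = 4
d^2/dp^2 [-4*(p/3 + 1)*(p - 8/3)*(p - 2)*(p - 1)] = -16*p^2 + 64*p/3 + 56/3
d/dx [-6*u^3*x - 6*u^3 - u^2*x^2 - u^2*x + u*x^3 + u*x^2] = u*(-6*u^2 - 2*u*x - u + 3*x^2 + 2*x)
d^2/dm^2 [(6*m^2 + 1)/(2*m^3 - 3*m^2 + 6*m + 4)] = 6*(8*m^6 - 64*m^4 - 92*m^3 + 93*m^2 - 26*m + 48)/(8*m^9 - 36*m^8 + 126*m^7 - 195*m^6 + 234*m^5 + 72*m^4 - 120*m^3 + 288*m^2 + 288*m + 64)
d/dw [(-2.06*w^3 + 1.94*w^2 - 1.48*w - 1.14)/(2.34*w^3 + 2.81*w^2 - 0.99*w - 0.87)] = (1.77635683940025e-15*w^5 - 10.3282*w^4 + 11.0052*w^3 + 15.6176*w^2 + 3.0312*w + 0.159)/(5.4756*w^6 + 13.1508*w^5 + 3.2629*w^4 - 9.6354*w^3 - 3.9093*w^2 + 1.7226*w + 0.7569)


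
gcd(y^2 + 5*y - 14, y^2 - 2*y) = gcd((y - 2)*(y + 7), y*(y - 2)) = y - 2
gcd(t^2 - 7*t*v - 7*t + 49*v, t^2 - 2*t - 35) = t - 7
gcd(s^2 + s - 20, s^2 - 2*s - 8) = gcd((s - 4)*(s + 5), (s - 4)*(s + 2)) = s - 4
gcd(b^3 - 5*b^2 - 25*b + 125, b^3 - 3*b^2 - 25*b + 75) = b^2 - 25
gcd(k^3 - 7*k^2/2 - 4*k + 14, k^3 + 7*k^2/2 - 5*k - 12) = k - 2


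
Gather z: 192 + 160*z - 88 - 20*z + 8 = 140*z + 112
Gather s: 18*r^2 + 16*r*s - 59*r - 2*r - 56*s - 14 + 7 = 18*r^2 - 61*r + s*(16*r - 56) - 7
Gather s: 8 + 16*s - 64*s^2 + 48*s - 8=-64*s^2 + 64*s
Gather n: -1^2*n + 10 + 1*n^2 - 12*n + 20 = n^2 - 13*n + 30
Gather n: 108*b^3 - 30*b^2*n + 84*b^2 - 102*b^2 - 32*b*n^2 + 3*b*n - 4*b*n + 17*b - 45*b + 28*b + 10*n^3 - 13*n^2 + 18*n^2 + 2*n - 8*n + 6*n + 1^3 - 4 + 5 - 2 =108*b^3 - 18*b^2 + 10*n^3 + n^2*(5 - 32*b) + n*(-30*b^2 - b)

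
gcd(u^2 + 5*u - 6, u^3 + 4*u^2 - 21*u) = 1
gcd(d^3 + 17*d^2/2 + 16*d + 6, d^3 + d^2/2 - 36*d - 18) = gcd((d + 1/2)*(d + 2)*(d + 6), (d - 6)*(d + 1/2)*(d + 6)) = d^2 + 13*d/2 + 3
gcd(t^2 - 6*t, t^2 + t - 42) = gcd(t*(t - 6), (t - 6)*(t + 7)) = t - 6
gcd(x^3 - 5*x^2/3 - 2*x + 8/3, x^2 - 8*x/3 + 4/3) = x - 2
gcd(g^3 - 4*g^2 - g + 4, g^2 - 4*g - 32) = 1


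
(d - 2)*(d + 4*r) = d^2 + 4*d*r - 2*d - 8*r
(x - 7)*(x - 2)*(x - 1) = x^3 - 10*x^2 + 23*x - 14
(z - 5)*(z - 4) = z^2 - 9*z + 20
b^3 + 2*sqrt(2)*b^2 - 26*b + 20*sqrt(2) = (b - 2*sqrt(2))*(b - sqrt(2))*(b + 5*sqrt(2))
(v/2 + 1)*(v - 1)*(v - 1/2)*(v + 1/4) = v^4/2 + 3*v^3/8 - 19*v^2/16 + 3*v/16 + 1/8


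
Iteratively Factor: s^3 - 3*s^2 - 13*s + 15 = (s - 5)*(s^2 + 2*s - 3) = (s - 5)*(s - 1)*(s + 3)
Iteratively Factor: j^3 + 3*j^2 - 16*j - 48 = (j - 4)*(j^2 + 7*j + 12) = (j - 4)*(j + 4)*(j + 3)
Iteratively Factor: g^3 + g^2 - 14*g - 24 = (g + 2)*(g^2 - g - 12) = (g - 4)*(g + 2)*(g + 3)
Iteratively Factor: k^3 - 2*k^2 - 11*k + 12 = (k - 4)*(k^2 + 2*k - 3) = (k - 4)*(k - 1)*(k + 3)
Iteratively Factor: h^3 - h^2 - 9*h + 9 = (h - 1)*(h^2 - 9) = (h - 1)*(h + 3)*(h - 3)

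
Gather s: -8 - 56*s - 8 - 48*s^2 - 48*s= -48*s^2 - 104*s - 16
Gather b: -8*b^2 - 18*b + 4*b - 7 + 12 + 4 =-8*b^2 - 14*b + 9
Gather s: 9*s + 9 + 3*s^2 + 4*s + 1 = 3*s^2 + 13*s + 10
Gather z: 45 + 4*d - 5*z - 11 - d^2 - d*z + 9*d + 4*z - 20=-d^2 + 13*d + z*(-d - 1) + 14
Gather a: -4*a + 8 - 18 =-4*a - 10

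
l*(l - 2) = l^2 - 2*l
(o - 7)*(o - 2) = o^2 - 9*o + 14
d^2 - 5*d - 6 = (d - 6)*(d + 1)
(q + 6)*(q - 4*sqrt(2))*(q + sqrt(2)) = q^3 - 3*sqrt(2)*q^2 + 6*q^2 - 18*sqrt(2)*q - 8*q - 48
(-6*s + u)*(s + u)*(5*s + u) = -30*s^3 - 31*s^2*u + u^3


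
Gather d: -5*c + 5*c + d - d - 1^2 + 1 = 0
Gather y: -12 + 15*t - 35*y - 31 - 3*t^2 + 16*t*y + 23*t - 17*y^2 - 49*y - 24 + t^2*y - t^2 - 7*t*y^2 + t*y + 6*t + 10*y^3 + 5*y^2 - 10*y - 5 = -4*t^2 + 44*t + 10*y^3 + y^2*(-7*t - 12) + y*(t^2 + 17*t - 94) - 72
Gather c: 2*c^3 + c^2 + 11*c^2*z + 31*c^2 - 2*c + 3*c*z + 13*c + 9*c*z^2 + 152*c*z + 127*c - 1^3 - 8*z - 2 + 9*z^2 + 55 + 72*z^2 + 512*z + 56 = 2*c^3 + c^2*(11*z + 32) + c*(9*z^2 + 155*z + 138) + 81*z^2 + 504*z + 108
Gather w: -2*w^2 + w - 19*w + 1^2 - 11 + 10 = -2*w^2 - 18*w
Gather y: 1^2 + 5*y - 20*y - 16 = -15*y - 15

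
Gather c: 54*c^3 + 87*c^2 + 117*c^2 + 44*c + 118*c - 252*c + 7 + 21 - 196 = 54*c^3 + 204*c^2 - 90*c - 168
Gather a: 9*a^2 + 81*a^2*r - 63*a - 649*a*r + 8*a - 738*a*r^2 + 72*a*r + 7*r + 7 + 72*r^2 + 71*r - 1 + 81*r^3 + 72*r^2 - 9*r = a^2*(81*r + 9) + a*(-738*r^2 - 577*r - 55) + 81*r^3 + 144*r^2 + 69*r + 6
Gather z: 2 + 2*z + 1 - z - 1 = z + 2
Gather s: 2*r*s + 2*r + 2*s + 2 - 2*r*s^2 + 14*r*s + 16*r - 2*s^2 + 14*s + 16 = 18*r + s^2*(-2*r - 2) + s*(16*r + 16) + 18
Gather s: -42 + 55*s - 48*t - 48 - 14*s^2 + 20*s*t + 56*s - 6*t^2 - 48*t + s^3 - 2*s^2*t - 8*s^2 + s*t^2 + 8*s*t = s^3 + s^2*(-2*t - 22) + s*(t^2 + 28*t + 111) - 6*t^2 - 96*t - 90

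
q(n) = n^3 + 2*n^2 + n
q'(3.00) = 40.00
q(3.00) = 48.00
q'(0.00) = 1.00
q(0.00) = 0.00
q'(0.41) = 3.14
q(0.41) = 0.82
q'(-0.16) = 0.44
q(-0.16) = -0.11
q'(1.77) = 17.48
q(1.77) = 13.58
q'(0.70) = 5.27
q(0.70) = 2.02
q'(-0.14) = 0.50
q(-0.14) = -0.10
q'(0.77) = 5.86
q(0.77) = 2.41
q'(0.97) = 7.70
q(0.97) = 3.76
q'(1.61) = 15.22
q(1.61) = 10.97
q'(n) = 3*n^2 + 4*n + 1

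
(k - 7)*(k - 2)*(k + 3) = k^3 - 6*k^2 - 13*k + 42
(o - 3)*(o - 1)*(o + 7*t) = o^3 + 7*o^2*t - 4*o^2 - 28*o*t + 3*o + 21*t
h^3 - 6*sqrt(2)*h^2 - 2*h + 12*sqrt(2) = (h - 6*sqrt(2))*(h - sqrt(2))*(h + sqrt(2))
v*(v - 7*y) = v^2 - 7*v*y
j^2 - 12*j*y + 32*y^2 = (j - 8*y)*(j - 4*y)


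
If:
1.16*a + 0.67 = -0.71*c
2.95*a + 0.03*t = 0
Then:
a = -0.0101694915254237*t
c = 0.0166149439006923*t - 0.943661971830986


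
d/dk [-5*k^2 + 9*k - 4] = 9 - 10*k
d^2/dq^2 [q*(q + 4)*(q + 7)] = 6*q + 22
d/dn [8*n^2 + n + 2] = 16*n + 1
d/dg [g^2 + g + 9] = 2*g + 1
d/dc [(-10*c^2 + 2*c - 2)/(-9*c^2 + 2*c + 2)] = 2*(-c^2 - 38*c + 4)/(81*c^4 - 36*c^3 - 32*c^2 + 8*c + 4)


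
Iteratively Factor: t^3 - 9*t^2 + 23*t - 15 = (t - 3)*(t^2 - 6*t + 5) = (t - 3)*(t - 1)*(t - 5)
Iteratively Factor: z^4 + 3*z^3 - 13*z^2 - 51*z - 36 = (z - 4)*(z^3 + 7*z^2 + 15*z + 9) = (z - 4)*(z + 1)*(z^2 + 6*z + 9) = (z - 4)*(z + 1)*(z + 3)*(z + 3)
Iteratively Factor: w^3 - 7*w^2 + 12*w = (w - 3)*(w^2 - 4*w) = w*(w - 3)*(w - 4)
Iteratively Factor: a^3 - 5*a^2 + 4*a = (a)*(a^2 - 5*a + 4) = a*(a - 1)*(a - 4)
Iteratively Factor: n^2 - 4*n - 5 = (n - 5)*(n + 1)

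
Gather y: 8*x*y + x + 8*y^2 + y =x + 8*y^2 + y*(8*x + 1)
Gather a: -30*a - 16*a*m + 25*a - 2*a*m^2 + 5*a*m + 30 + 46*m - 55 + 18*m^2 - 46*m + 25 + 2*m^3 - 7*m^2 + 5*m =a*(-2*m^2 - 11*m - 5) + 2*m^3 + 11*m^2 + 5*m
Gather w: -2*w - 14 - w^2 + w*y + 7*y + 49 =-w^2 + w*(y - 2) + 7*y + 35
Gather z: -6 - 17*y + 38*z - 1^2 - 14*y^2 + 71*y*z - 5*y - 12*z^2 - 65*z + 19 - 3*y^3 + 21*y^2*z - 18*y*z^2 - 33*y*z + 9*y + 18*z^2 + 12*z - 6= -3*y^3 - 14*y^2 - 13*y + z^2*(6 - 18*y) + z*(21*y^2 + 38*y - 15) + 6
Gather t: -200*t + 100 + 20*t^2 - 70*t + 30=20*t^2 - 270*t + 130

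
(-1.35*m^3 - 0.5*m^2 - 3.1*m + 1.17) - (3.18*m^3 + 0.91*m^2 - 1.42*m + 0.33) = -4.53*m^3 - 1.41*m^2 - 1.68*m + 0.84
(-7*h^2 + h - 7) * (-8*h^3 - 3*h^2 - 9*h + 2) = 56*h^5 + 13*h^4 + 116*h^3 - 2*h^2 + 65*h - 14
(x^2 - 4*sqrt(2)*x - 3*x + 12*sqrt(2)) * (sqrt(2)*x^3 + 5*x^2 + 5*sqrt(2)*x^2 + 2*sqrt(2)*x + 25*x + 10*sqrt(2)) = sqrt(2)*x^5 - 3*x^4 + 2*sqrt(2)*x^4 - 33*sqrt(2)*x^3 - 6*x^3 - 36*sqrt(2)*x^2 + 29*x^2 - 32*x + 270*sqrt(2)*x + 240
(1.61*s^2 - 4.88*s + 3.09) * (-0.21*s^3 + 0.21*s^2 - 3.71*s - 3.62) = -0.3381*s^5 + 1.3629*s^4 - 7.6468*s^3 + 12.9255*s^2 + 6.2017*s - 11.1858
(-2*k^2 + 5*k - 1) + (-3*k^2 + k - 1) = -5*k^2 + 6*k - 2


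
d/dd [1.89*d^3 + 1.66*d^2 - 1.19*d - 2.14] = 5.67*d^2 + 3.32*d - 1.19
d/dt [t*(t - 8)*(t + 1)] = 3*t^2 - 14*t - 8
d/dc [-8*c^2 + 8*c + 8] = 8 - 16*c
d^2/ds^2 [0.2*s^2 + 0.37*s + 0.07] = 0.400000000000000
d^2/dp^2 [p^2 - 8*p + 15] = 2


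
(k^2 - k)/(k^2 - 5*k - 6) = k*(1 - k)/(-k^2 + 5*k + 6)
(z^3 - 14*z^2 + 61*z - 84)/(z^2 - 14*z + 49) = (z^2 - 7*z + 12)/(z - 7)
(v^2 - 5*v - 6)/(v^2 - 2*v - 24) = (v + 1)/(v + 4)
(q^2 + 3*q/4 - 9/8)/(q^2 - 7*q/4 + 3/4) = (q + 3/2)/(q - 1)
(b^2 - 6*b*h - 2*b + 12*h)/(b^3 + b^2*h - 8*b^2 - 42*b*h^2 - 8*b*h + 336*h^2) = (b - 2)/(b^2 + 7*b*h - 8*b - 56*h)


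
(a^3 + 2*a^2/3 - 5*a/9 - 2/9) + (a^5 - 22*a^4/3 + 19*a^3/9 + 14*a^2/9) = a^5 - 22*a^4/3 + 28*a^3/9 + 20*a^2/9 - 5*a/9 - 2/9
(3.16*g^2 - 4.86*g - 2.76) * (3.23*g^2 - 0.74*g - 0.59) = 10.2068*g^4 - 18.0362*g^3 - 7.1828*g^2 + 4.9098*g + 1.6284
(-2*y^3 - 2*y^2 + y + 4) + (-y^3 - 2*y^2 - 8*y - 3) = -3*y^3 - 4*y^2 - 7*y + 1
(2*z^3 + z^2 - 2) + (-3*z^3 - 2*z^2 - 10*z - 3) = -z^3 - z^2 - 10*z - 5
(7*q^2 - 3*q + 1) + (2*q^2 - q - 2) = 9*q^2 - 4*q - 1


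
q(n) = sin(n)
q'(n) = cos(n)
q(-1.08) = -0.88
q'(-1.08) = 0.47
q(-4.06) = 0.79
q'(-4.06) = -0.61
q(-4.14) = 0.84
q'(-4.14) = -0.54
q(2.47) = 0.62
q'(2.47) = -0.78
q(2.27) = 0.77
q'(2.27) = -0.64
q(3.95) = -0.72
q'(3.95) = -0.69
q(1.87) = 0.96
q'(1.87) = -0.29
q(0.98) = 0.83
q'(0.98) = 0.56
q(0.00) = 0.00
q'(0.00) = 1.00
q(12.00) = -0.54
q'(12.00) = 0.84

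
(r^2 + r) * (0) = 0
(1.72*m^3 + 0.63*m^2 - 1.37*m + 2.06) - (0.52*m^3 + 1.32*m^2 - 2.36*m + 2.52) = 1.2*m^3 - 0.69*m^2 + 0.99*m - 0.46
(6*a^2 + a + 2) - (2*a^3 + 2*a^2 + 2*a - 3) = -2*a^3 + 4*a^2 - a + 5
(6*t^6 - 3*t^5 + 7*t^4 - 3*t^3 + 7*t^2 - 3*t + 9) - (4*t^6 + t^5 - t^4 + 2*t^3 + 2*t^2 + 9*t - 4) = 2*t^6 - 4*t^5 + 8*t^4 - 5*t^3 + 5*t^2 - 12*t + 13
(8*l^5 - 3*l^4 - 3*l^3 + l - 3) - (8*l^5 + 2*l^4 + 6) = -5*l^4 - 3*l^3 + l - 9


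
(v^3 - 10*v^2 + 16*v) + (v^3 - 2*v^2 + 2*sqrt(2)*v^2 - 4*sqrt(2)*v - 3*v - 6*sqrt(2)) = 2*v^3 - 12*v^2 + 2*sqrt(2)*v^2 - 4*sqrt(2)*v + 13*v - 6*sqrt(2)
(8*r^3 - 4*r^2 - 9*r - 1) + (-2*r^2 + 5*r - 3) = 8*r^3 - 6*r^2 - 4*r - 4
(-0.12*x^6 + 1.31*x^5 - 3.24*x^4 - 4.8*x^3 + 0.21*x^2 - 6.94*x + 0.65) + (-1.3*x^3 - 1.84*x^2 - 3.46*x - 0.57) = -0.12*x^6 + 1.31*x^5 - 3.24*x^4 - 6.1*x^3 - 1.63*x^2 - 10.4*x + 0.0800000000000001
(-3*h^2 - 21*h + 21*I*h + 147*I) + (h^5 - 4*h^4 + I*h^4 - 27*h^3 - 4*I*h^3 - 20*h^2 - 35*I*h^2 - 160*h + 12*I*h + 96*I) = h^5 - 4*h^4 + I*h^4 - 27*h^3 - 4*I*h^3 - 23*h^2 - 35*I*h^2 - 181*h + 33*I*h + 243*I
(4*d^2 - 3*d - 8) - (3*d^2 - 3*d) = d^2 - 8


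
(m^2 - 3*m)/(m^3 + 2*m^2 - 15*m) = 1/(m + 5)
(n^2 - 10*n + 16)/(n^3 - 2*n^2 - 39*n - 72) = (n - 2)/(n^2 + 6*n + 9)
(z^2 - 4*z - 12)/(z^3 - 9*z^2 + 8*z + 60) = 1/(z - 5)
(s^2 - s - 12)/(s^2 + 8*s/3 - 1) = 3*(s - 4)/(3*s - 1)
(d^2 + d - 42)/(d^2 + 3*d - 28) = (d - 6)/(d - 4)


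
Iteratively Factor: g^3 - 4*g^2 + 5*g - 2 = (g - 2)*(g^2 - 2*g + 1) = (g - 2)*(g - 1)*(g - 1)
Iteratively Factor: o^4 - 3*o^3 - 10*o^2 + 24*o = (o - 4)*(o^3 + o^2 - 6*o) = (o - 4)*(o + 3)*(o^2 - 2*o) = (o - 4)*(o - 2)*(o + 3)*(o)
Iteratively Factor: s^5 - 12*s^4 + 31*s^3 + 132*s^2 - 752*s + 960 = (s + 4)*(s^4 - 16*s^3 + 95*s^2 - 248*s + 240) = (s - 4)*(s + 4)*(s^3 - 12*s^2 + 47*s - 60) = (s - 4)^2*(s + 4)*(s^2 - 8*s + 15) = (s - 5)*(s - 4)^2*(s + 4)*(s - 3)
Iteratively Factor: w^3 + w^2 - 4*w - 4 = (w + 2)*(w^2 - w - 2) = (w - 2)*(w + 2)*(w + 1)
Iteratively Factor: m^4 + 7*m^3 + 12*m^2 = (m + 3)*(m^3 + 4*m^2) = m*(m + 3)*(m^2 + 4*m) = m^2*(m + 3)*(m + 4)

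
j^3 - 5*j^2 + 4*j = j*(j - 4)*(j - 1)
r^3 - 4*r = r*(r - 2)*(r + 2)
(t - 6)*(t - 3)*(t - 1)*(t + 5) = t^4 - 5*t^3 - 23*t^2 + 117*t - 90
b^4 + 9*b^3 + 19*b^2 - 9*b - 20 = (b - 1)*(b + 1)*(b + 4)*(b + 5)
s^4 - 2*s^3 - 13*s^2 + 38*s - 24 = (s - 3)*(s - 2)*(s - 1)*(s + 4)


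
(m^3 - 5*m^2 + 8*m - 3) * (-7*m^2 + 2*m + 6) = -7*m^5 + 37*m^4 - 60*m^3 + 7*m^2 + 42*m - 18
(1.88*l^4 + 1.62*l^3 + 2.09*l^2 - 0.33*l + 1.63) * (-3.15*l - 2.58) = -5.922*l^5 - 9.9534*l^4 - 10.7631*l^3 - 4.3527*l^2 - 4.2831*l - 4.2054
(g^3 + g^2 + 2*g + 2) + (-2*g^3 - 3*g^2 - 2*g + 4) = -g^3 - 2*g^2 + 6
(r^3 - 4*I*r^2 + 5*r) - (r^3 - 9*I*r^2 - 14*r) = 5*I*r^2 + 19*r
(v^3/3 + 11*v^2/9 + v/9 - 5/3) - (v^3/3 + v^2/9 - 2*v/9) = 10*v^2/9 + v/3 - 5/3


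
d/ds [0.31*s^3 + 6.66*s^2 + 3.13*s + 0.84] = 0.93*s^2 + 13.32*s + 3.13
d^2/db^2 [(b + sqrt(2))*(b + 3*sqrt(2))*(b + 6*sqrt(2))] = 6*b + 20*sqrt(2)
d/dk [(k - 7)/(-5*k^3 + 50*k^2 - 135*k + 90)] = (-k^3 + 10*k^2 - 27*k + (k - 7)*(3*k^2 - 20*k + 27) + 18)/(5*(k^3 - 10*k^2 + 27*k - 18)^2)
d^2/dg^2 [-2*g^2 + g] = -4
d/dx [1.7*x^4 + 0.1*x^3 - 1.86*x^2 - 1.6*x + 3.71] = 6.8*x^3 + 0.3*x^2 - 3.72*x - 1.6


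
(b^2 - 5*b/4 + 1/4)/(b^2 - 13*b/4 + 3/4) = (b - 1)/(b - 3)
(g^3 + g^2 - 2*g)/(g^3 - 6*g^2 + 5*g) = (g + 2)/(g - 5)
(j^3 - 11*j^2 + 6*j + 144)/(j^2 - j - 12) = (j^2 - 14*j + 48)/(j - 4)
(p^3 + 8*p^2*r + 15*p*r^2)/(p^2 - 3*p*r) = (p^2 + 8*p*r + 15*r^2)/(p - 3*r)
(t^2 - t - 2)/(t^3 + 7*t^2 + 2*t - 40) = (t + 1)/(t^2 + 9*t + 20)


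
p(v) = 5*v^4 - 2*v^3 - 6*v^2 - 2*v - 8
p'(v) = 20*v^3 - 6*v^2 - 12*v - 2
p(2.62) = 145.20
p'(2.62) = 285.07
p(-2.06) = 78.18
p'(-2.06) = -177.58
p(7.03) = 11198.68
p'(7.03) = 6565.69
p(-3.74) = 998.45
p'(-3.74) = -1087.32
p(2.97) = 269.78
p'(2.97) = 433.40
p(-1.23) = 0.55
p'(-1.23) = -33.53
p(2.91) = 244.63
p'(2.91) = 405.11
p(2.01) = 29.11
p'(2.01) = 112.05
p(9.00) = 30835.00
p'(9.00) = 13984.00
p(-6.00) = 6700.00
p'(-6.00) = -4466.00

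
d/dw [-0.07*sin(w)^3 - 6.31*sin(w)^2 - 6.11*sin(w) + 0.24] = (-12.62*sin(w) + 0.105*cos(2*w) - 6.215)*cos(w)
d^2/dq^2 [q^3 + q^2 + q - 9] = 6*q + 2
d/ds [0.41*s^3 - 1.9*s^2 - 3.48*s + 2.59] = 1.23*s^2 - 3.8*s - 3.48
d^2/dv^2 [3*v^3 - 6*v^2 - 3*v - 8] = 18*v - 12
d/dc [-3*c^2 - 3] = -6*c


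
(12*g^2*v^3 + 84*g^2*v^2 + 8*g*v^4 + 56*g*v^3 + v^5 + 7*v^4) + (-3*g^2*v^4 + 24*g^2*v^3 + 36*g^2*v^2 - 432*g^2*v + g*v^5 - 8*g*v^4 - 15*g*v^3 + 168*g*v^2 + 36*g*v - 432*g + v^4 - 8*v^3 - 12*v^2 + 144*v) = -3*g^2*v^4 + 36*g^2*v^3 + 120*g^2*v^2 - 432*g^2*v + g*v^5 + 41*g*v^3 + 168*g*v^2 + 36*g*v - 432*g + v^5 + 8*v^4 - 8*v^3 - 12*v^2 + 144*v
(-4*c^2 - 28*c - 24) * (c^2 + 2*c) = -4*c^4 - 36*c^3 - 80*c^2 - 48*c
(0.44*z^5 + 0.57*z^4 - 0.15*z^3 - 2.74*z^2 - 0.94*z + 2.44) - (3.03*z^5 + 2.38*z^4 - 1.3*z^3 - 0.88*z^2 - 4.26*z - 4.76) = -2.59*z^5 - 1.81*z^4 + 1.15*z^3 - 1.86*z^2 + 3.32*z + 7.2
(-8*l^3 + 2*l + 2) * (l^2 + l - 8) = -8*l^5 - 8*l^4 + 66*l^3 + 4*l^2 - 14*l - 16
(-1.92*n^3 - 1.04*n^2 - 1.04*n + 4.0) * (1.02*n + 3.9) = -1.9584*n^4 - 8.5488*n^3 - 5.1168*n^2 + 0.024*n + 15.6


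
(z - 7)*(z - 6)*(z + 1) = z^3 - 12*z^2 + 29*z + 42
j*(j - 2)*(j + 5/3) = j^3 - j^2/3 - 10*j/3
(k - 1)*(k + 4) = k^2 + 3*k - 4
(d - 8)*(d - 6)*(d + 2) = d^3 - 12*d^2 + 20*d + 96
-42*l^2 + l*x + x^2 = (-6*l + x)*(7*l + x)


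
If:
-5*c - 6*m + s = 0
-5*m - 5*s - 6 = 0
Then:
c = 7*s/5 + 36/25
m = -s - 6/5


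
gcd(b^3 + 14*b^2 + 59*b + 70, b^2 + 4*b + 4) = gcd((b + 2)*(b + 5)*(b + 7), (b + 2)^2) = b + 2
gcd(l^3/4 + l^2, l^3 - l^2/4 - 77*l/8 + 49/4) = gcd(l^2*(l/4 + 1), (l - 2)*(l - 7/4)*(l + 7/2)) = 1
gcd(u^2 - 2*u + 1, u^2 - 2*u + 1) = u^2 - 2*u + 1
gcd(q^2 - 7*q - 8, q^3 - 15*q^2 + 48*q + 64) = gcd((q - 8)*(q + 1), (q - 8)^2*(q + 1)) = q^2 - 7*q - 8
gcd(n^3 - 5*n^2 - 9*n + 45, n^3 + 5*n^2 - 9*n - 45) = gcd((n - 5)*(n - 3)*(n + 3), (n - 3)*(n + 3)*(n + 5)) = n^2 - 9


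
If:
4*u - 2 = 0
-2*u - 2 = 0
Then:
No Solution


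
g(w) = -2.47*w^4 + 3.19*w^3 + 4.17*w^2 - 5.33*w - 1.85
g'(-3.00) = 322.54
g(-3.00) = -234.53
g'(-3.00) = 322.54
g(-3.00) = -234.53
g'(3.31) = -231.17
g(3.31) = -154.61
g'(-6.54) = 3113.15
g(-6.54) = -5199.60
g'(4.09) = -487.10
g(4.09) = -426.82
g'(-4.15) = 831.04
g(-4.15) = -868.55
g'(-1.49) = 36.17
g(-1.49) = -7.38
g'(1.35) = -0.94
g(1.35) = -1.80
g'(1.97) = -27.30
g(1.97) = -8.98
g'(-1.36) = 25.88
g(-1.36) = -3.36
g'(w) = -9.88*w^3 + 9.57*w^2 + 8.34*w - 5.33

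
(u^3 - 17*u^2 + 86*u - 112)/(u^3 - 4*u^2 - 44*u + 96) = (u - 7)/(u + 6)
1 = 1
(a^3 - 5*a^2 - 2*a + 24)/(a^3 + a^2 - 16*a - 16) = (a^2 - a - 6)/(a^2 + 5*a + 4)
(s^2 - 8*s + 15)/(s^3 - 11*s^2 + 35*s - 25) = (s - 3)/(s^2 - 6*s + 5)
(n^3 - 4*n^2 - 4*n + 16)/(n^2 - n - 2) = (n^2 - 2*n - 8)/(n + 1)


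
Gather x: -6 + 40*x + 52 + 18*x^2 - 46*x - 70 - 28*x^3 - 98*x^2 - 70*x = -28*x^3 - 80*x^2 - 76*x - 24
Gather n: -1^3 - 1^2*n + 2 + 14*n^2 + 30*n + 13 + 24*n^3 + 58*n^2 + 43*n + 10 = 24*n^3 + 72*n^2 + 72*n + 24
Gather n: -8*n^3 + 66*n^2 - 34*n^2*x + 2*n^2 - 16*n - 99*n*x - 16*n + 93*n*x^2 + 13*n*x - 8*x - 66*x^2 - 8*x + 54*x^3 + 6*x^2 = -8*n^3 + n^2*(68 - 34*x) + n*(93*x^2 - 86*x - 32) + 54*x^3 - 60*x^2 - 16*x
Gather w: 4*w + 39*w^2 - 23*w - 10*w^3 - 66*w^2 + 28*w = -10*w^3 - 27*w^2 + 9*w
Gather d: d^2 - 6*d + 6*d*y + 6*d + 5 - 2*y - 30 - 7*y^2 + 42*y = d^2 + 6*d*y - 7*y^2 + 40*y - 25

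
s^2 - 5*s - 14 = (s - 7)*(s + 2)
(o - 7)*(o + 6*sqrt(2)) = o^2 - 7*o + 6*sqrt(2)*o - 42*sqrt(2)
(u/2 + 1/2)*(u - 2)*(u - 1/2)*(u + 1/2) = u^4/2 - u^3/2 - 9*u^2/8 + u/8 + 1/4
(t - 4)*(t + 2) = t^2 - 2*t - 8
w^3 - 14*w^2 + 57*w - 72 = (w - 8)*(w - 3)^2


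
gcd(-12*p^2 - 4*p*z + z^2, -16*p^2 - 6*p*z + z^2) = 2*p + z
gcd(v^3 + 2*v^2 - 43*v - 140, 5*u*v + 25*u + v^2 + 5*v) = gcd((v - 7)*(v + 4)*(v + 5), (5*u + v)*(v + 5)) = v + 5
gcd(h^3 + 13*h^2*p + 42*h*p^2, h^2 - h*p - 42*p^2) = h + 6*p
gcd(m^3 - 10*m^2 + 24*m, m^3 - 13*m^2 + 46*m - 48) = 1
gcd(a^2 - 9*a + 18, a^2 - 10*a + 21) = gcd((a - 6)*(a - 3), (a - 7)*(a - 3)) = a - 3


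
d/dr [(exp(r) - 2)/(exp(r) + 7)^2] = (11 - exp(r))*exp(r)/(exp(r) + 7)^3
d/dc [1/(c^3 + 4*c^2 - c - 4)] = (-3*c^2 - 8*c + 1)/(c^3 + 4*c^2 - c - 4)^2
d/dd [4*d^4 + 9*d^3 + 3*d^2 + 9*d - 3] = 16*d^3 + 27*d^2 + 6*d + 9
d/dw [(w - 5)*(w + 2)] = 2*w - 3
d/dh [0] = 0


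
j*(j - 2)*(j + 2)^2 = j^4 + 2*j^3 - 4*j^2 - 8*j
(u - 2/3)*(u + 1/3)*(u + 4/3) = u^3 + u^2 - 2*u/3 - 8/27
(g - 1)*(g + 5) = g^2 + 4*g - 5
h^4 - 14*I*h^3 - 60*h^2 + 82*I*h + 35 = (h - 7*I)*(h - 5*I)*(h - I)^2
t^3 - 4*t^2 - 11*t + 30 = (t - 5)*(t - 2)*(t + 3)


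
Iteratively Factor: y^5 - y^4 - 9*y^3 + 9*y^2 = (y)*(y^4 - y^3 - 9*y^2 + 9*y) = y*(y + 3)*(y^3 - 4*y^2 + 3*y) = y^2*(y + 3)*(y^2 - 4*y + 3) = y^2*(y - 1)*(y + 3)*(y - 3)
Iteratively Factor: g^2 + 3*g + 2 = (g + 2)*(g + 1)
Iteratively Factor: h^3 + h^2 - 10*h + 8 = (h - 2)*(h^2 + 3*h - 4) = (h - 2)*(h + 4)*(h - 1)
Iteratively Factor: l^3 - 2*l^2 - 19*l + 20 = (l - 1)*(l^2 - l - 20) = (l - 5)*(l - 1)*(l + 4)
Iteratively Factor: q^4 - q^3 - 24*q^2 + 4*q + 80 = (q + 4)*(q^3 - 5*q^2 - 4*q + 20) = (q - 2)*(q + 4)*(q^2 - 3*q - 10) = (q - 2)*(q + 2)*(q + 4)*(q - 5)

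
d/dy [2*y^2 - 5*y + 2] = 4*y - 5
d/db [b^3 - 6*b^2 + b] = 3*b^2 - 12*b + 1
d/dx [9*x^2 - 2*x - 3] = 18*x - 2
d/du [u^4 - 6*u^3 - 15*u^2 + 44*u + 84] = 4*u^3 - 18*u^2 - 30*u + 44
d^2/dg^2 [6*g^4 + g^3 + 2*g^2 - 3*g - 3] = 72*g^2 + 6*g + 4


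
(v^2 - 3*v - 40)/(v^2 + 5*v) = (v - 8)/v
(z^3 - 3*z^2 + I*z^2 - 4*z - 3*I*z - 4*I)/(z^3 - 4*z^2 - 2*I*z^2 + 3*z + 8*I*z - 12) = (z + 1)/(z - 3*I)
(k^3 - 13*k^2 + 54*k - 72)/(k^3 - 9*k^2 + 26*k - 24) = (k - 6)/(k - 2)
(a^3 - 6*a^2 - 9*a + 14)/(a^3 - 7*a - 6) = (a^2 - 8*a + 7)/(a^2 - 2*a - 3)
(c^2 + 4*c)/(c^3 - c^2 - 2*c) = (c + 4)/(c^2 - c - 2)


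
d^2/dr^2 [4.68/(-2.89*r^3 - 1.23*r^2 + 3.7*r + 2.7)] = ((81.1512*r + 11.5128)*(2.89*r^3 + 1.23*r^2 - 3.7*r - 2.7) - 4.68*(8.67*r^2 + 2.46*r - 3.7)*(17.34*r^2 + 4.92*r - 7.4))/(2.89*r^3 + 1.23*r^2 - 3.7*r - 2.7)^3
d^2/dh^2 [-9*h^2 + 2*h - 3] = -18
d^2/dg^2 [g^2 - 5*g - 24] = 2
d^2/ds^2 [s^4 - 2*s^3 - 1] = 12*s*(s - 1)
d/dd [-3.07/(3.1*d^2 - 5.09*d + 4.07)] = (19.034*d - 15.6263)/(3.1*d^2 - 5.09*d + 4.07)^2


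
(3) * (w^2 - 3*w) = 3*w^2 - 9*w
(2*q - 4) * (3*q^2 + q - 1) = 6*q^3 - 10*q^2 - 6*q + 4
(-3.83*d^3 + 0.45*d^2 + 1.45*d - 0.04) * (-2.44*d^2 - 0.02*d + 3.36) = 9.3452*d^5 - 1.0214*d^4 - 16.4158*d^3 + 1.5806*d^2 + 4.8728*d - 0.1344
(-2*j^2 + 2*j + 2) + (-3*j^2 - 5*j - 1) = -5*j^2 - 3*j + 1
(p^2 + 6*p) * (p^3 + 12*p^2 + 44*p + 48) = p^5 + 18*p^4 + 116*p^3 + 312*p^2 + 288*p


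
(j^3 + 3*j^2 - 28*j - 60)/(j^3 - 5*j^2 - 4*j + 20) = (j + 6)/(j - 2)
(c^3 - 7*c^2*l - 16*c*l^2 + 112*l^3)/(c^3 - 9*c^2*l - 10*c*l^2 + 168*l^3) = (c - 4*l)/(c - 6*l)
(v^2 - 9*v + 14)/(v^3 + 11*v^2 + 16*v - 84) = (v - 7)/(v^2 + 13*v + 42)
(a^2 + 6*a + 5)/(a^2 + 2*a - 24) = (a^2 + 6*a + 5)/(a^2 + 2*a - 24)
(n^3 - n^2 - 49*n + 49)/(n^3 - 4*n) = (n^3 - n^2 - 49*n + 49)/(n*(n^2 - 4))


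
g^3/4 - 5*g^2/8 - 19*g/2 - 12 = (g/4 + 1)*(g - 8)*(g + 3/2)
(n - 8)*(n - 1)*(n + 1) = n^3 - 8*n^2 - n + 8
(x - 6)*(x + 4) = x^2 - 2*x - 24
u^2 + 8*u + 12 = (u + 2)*(u + 6)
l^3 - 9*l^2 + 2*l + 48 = (l - 8)*(l - 3)*(l + 2)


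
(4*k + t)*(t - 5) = 4*k*t - 20*k + t^2 - 5*t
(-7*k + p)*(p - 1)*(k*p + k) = -7*k^2*p^2 + 7*k^2 + k*p^3 - k*p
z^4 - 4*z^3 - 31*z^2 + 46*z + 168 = (z - 7)*(z - 3)*(z + 2)*(z + 4)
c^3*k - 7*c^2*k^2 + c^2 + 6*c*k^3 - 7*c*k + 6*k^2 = (c - 6*k)*(c - k)*(c*k + 1)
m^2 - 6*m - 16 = (m - 8)*(m + 2)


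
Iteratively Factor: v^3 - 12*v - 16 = (v + 2)*(v^2 - 2*v - 8) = (v + 2)^2*(v - 4)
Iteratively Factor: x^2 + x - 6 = (x + 3)*(x - 2)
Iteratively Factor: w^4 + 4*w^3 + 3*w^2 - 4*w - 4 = (w + 2)*(w^3 + 2*w^2 - w - 2) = (w + 1)*(w + 2)*(w^2 + w - 2) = (w - 1)*(w + 1)*(w + 2)*(w + 2)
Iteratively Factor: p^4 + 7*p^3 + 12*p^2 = (p)*(p^3 + 7*p^2 + 12*p) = p^2*(p^2 + 7*p + 12) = p^2*(p + 3)*(p + 4)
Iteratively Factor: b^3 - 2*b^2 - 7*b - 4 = (b + 1)*(b^2 - 3*b - 4) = (b + 1)^2*(b - 4)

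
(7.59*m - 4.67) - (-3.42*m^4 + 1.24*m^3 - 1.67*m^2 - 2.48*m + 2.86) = 3.42*m^4 - 1.24*m^3 + 1.67*m^2 + 10.07*m - 7.53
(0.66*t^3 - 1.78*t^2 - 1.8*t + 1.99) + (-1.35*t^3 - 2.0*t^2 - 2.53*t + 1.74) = -0.69*t^3 - 3.78*t^2 - 4.33*t + 3.73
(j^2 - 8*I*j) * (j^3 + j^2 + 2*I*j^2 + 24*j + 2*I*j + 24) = j^5 + j^4 - 6*I*j^4 + 40*j^3 - 6*I*j^3 + 40*j^2 - 192*I*j^2 - 192*I*j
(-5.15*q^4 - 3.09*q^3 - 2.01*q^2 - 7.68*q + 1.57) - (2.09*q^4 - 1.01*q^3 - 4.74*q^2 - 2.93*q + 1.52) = -7.24*q^4 - 2.08*q^3 + 2.73*q^2 - 4.75*q + 0.05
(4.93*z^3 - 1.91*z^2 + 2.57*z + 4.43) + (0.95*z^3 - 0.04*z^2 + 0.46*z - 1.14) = 5.88*z^3 - 1.95*z^2 + 3.03*z + 3.29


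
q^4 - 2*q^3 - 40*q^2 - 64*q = q*(q - 8)*(q + 2)*(q + 4)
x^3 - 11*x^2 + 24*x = x*(x - 8)*(x - 3)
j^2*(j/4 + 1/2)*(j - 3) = j^4/4 - j^3/4 - 3*j^2/2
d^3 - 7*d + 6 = (d - 2)*(d - 1)*(d + 3)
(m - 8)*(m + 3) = m^2 - 5*m - 24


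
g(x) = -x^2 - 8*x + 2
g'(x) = -2*x - 8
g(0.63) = -3.44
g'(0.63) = -9.26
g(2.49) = -24.12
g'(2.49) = -12.98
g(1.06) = -7.60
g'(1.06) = -10.12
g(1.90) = -16.81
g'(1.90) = -11.80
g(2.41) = -23.09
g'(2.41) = -12.82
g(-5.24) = 16.46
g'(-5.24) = 2.48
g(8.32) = -133.78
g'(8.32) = -24.64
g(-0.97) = 8.82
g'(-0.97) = -6.06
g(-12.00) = -46.00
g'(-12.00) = 16.00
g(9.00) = -151.00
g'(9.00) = -26.00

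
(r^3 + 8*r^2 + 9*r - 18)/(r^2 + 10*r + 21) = (r^2 + 5*r - 6)/(r + 7)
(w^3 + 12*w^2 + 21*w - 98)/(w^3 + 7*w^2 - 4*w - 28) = (w + 7)/(w + 2)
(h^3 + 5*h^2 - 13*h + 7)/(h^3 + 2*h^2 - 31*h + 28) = (h - 1)/(h - 4)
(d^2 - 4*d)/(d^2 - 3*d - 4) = d/(d + 1)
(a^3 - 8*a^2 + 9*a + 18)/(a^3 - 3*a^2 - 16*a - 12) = (a - 3)/(a + 2)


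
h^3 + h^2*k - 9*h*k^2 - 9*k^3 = (h - 3*k)*(h + k)*(h + 3*k)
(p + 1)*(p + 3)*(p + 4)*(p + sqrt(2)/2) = p^4 + sqrt(2)*p^3/2 + 8*p^3 + 4*sqrt(2)*p^2 + 19*p^2 + 12*p + 19*sqrt(2)*p/2 + 6*sqrt(2)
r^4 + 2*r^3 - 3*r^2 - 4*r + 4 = (r - 1)^2*(r + 2)^2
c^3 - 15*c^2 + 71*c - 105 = (c - 7)*(c - 5)*(c - 3)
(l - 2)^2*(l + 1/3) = l^3 - 11*l^2/3 + 8*l/3 + 4/3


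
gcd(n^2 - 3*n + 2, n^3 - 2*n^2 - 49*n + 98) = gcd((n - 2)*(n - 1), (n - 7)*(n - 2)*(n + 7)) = n - 2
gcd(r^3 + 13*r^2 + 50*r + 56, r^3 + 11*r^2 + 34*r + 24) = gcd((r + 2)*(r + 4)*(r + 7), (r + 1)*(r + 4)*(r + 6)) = r + 4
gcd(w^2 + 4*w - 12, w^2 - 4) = w - 2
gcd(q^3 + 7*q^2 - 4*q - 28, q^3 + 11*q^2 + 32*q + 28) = q^2 + 9*q + 14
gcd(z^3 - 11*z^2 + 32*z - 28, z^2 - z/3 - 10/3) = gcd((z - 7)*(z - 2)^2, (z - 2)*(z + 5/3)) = z - 2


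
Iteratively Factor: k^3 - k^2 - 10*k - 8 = (k + 2)*(k^2 - 3*k - 4) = (k - 4)*(k + 2)*(k + 1)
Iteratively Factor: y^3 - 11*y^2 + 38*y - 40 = (y - 4)*(y^2 - 7*y + 10) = (y - 5)*(y - 4)*(y - 2)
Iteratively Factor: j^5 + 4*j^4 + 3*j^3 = (j)*(j^4 + 4*j^3 + 3*j^2) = j^2*(j^3 + 4*j^2 + 3*j) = j^2*(j + 1)*(j^2 + 3*j) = j^2*(j + 1)*(j + 3)*(j)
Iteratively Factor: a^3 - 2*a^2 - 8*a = (a - 4)*(a^2 + 2*a) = (a - 4)*(a + 2)*(a)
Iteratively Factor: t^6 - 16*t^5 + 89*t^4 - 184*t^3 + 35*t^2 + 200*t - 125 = (t - 1)*(t^5 - 15*t^4 + 74*t^3 - 110*t^2 - 75*t + 125) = (t - 5)*(t - 1)*(t^4 - 10*t^3 + 24*t^2 + 10*t - 25) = (t - 5)*(t - 1)^2*(t^3 - 9*t^2 + 15*t + 25) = (t - 5)^2*(t - 1)^2*(t^2 - 4*t - 5) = (t - 5)^3*(t - 1)^2*(t + 1)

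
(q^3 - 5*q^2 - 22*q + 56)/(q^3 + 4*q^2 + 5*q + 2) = (q^3 - 5*q^2 - 22*q + 56)/(q^3 + 4*q^2 + 5*q + 2)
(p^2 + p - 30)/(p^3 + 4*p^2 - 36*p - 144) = (p - 5)/(p^2 - 2*p - 24)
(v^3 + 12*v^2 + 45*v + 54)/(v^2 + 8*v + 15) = (v^2 + 9*v + 18)/(v + 5)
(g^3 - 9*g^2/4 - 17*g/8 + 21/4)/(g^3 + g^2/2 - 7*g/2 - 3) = (g - 7/4)/(g + 1)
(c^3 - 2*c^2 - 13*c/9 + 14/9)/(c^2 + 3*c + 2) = (c^2 - 3*c + 14/9)/(c + 2)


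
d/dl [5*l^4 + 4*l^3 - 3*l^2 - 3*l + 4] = 20*l^3 + 12*l^2 - 6*l - 3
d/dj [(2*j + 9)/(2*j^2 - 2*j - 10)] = (j^2 - j - (2*j - 1)*(2*j + 9)/2 - 5)/(-j^2 + j + 5)^2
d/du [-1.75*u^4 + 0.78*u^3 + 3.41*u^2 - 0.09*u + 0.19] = -7.0*u^3 + 2.34*u^2 + 6.82*u - 0.09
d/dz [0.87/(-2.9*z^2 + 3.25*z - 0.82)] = (5.046*z - 2.8275)/(2.9*z^2 - 3.25*z + 0.82)^2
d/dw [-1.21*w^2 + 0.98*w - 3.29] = 0.98 - 2.42*w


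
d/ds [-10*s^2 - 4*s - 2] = -20*s - 4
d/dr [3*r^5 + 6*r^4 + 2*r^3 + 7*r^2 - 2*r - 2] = 15*r^4 + 24*r^3 + 6*r^2 + 14*r - 2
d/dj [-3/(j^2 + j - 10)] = 3*(2*j + 1)/(j^2 + j - 10)^2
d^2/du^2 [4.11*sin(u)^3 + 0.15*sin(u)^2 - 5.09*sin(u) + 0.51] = 2.0075*sin(u) + 9.2475*sin(3*u) + 0.3*cos(2*u)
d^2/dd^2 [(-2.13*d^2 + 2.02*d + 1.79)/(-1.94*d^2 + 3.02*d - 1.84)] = (9.75354400000003*d^3 - 86.040552*d^2 + 106.187064*d - 27.89868)/(7.301384*d^6 - 34.098216*d^5 + 73.8558*d^4 - 92.22476*d^3 + 70.0488*d^2 - 30.673536*d + 6.229504)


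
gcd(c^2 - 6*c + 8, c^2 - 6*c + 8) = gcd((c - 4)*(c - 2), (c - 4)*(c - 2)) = c^2 - 6*c + 8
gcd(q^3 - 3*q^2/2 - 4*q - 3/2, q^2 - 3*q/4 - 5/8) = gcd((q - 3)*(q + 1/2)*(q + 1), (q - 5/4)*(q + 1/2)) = q + 1/2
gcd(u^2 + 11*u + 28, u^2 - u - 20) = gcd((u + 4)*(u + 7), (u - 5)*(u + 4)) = u + 4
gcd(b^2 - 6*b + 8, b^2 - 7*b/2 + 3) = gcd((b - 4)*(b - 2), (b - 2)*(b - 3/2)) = b - 2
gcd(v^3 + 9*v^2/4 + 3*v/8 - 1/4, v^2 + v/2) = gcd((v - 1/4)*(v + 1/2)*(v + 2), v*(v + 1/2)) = v + 1/2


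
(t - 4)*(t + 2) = t^2 - 2*t - 8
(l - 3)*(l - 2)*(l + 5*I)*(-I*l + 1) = -I*l^4 + 6*l^3 + 5*I*l^3 - 30*l^2 - I*l^2 + 36*l - 25*I*l + 30*I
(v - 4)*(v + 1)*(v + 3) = v^3 - 13*v - 12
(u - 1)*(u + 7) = u^2 + 6*u - 7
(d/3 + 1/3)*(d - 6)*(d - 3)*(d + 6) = d^4/3 - 2*d^3/3 - 13*d^2 + 24*d + 36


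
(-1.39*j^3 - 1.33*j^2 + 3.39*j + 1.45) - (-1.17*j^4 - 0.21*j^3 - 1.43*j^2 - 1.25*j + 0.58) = 1.17*j^4 - 1.18*j^3 + 0.0999999999999999*j^2 + 4.64*j + 0.87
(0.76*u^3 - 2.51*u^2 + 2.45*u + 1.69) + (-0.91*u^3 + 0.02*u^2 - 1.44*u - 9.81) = -0.15*u^3 - 2.49*u^2 + 1.01*u - 8.12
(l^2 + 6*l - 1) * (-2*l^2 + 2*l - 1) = -2*l^4 - 10*l^3 + 13*l^2 - 8*l + 1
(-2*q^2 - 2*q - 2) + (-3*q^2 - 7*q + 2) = -5*q^2 - 9*q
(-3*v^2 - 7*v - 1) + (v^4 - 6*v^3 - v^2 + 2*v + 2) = v^4 - 6*v^3 - 4*v^2 - 5*v + 1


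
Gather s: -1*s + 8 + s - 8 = 0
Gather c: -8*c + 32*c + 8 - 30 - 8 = 24*c - 30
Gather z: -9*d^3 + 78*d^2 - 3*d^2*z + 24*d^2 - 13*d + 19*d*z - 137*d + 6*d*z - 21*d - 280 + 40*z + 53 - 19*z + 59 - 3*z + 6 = -9*d^3 + 102*d^2 - 171*d + z*(-3*d^2 + 25*d + 18) - 162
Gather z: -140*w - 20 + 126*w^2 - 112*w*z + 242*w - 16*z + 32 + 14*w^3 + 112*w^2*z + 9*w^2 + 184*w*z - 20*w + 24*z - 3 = 14*w^3 + 135*w^2 + 82*w + z*(112*w^2 + 72*w + 8) + 9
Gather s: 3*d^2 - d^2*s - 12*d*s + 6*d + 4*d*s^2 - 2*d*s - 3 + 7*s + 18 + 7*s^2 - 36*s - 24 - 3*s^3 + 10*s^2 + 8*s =3*d^2 + 6*d - 3*s^3 + s^2*(4*d + 17) + s*(-d^2 - 14*d - 21) - 9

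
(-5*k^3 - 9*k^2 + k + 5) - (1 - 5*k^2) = -5*k^3 - 4*k^2 + k + 4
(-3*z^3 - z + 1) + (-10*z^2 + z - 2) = -3*z^3 - 10*z^2 - 1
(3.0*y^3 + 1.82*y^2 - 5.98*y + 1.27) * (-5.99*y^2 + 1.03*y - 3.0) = -17.97*y^5 - 7.8118*y^4 + 28.6948*y^3 - 19.2267*y^2 + 19.2481*y - 3.81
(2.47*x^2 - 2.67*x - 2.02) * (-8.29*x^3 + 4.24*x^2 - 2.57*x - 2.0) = -20.4763*x^5 + 32.6071*x^4 - 0.9229*x^3 - 6.6429*x^2 + 10.5314*x + 4.04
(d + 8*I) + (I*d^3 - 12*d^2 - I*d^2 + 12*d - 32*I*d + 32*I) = I*d^3 - 12*d^2 - I*d^2 + 13*d - 32*I*d + 40*I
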